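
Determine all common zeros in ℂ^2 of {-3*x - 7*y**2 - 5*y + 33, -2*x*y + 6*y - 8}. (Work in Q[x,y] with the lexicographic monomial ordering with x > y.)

{(5, -2), (sqrt(249)/3 + 6, 9/14 - sqrt(249)/14), (6 - sqrt(249)/3, 9/14 + sqrt(249)/14)}

Compute a lex Gröbner basis by Buchberger's algorithm.
f_1 = -3*x - 7*y**2 - 5*y + 33, LT = x.
f_2 = -2*x*y + 6*y - 8, LT = x*y.

S(f_1,f_2): lcm = x*y. S = 7/3*y**3 + 5/3*y**2 - 8*y - 4.
  reduce S modulo (f_1, f_2):
  remainder 7/3*y**3 + 5/3*y**2 - 8*y - 4 ≠ 0; add h_3 = 7/3*y**3 + 5/3*y**2 - 8*y - 4 to the basis.

The other S-polynomials (S(f_1,h_3), S(f_2,h_3)) all reduce to 0 modulo the current basis, so we have a Gröbner basis.
Inter-reduce: drop elements whose leading term is divisible by another's, tail-reduce, and make monic.
Reduced Gröbner basis: {x + 7/3*y**2 + 5/3*y - 11, y**3 + 5/7*y**2 - 24/7*y - 12/7}.

Elimination: the polynomial y**3 + 5/7*y**2 - 24/7*y - 12/7 lies in the elimination ideal for y, so y ∈ {-2, 9/14 - sqrt(249)/14, 9/14 + sqrt(249)/14}. For each such y, the remaining basis elements (now univariate) give the rest of the solution.
  y = -2: the earlier basis element becomes x - 5 = 0, giving x = 5 — point (5, -2).
  y = 9/14 - sqrt(249)/14: the earlier basis element becomes x - 6 - sqrt(249)/3 = 0, giving x = sqrt(249)/3 + 6 — point (sqrt(249)/3 + 6, 9/14 - sqrt(249)/14).
  y = 9/14 + sqrt(249)/14: the earlier basis element becomes x - 6 + sqrt(249)/3 = 0, giving x = 6 - sqrt(249)/3 — point (6 - sqrt(249)/3, 9/14 + sqrt(249)/14).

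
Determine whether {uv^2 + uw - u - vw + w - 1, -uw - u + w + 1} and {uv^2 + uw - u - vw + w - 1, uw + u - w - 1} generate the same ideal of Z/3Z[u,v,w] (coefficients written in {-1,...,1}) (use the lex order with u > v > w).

Yes, the ideals are equal.

Two ideals are equal iff their reduced Gröbner bases coincide (the reduced basis is unique for a fixed ordering).
Buchberger on the first generating set:
f_1 = uv^2 + uw - u - vw + w - 1, LT = uv^2.
f_2 = -uw - u + w + 1, LT = uw.

S(f_1,f_2): lcm = uv^2w. S = -uv^2 + uw^2 - uw + v^2w + v^2 - vw^2 + w^2 - w.
  leading term uv^2: subtract (-1)·f_1 from -uv^2 + uw^2 - uw + v^2w + v^2 - vw^2 + w^2 - w → uw^2 - u + v^2w + v^2 - vw^2 - vw + w^2 - 1
  leading term uw^2: subtract (-w)·f_2 from uw^2 - u + v^2w + v^2 - vw^2 - vw + w^2 - 1 → -uw - u + v^2w + v^2 - vw^2 - vw - w^2 + w - 1
  leading term uw: subtract (1)·f_2 from -uw - u + v^2w + v^2 - vw^2 - vw - w^2 + w - 1 → v^2w + v^2 - vw^2 - vw - w^2 + 1
  leading term v^2w: no divisor's leading term divides it; move v^2w to the remainder.
  leading term v^2: no divisor's leading term divides it; move v^2 to the remainder.
  leading term vw^2: no divisor's leading term divides it; move -vw^2 to the remainder.
  leading term vw: no divisor's leading term divides it; move -vw to the remainder.
  leading term w^2: no divisor's leading term divides it; move -w^2 to the remainder.
  leading term 1: no divisor's leading term divides it; move 1 to the remainder.
  remainder v^2w + v^2 - vw^2 - vw - w^2 + 1 ≠ 0; add g_3 = v^2w + v^2 - vw^2 - vw - w^2 + 1 to the basis.

S(f_1,g_3): lcm = uv^2w. S = -uv^2 + uvw^2 + uvw - uw^2 - uw - u - vw^2 + w^2 - w.
  leading term uv^2: subtract (-1)·f_1 from -uv^2 + uvw^2 + uvw - uw^2 - uw - u - vw^2 + w^2 - w → uvw^2 + uvw - uw^2 + u - vw^2 - vw + w^2 - 1
  leading term uvw^2: subtract (-vw)·f_2 from uvw^2 + uvw - uw^2 + u - vw^2 - vw + w^2 - 1 → -uw^2 + u + w^2 - 1
  leading term uw^2: subtract (w)·f_2 from -uw^2 + u + w^2 - 1 → uw + u - w - 1
  leading term uw: subtract (-1)·f_2 from uw + u - w - 1 → 0
  remainder 0.

S(f_2,g_3): lcm = uv^2w. S = uvw^2 + uvw + uw^2 - u - v^2w - v^2.
  leading term uvw^2: subtract (-vw)·f_2 from uvw^2 + uvw + uw^2 - u - v^2w - v^2 → uw^2 - u - v^2w - v^2 + vw^2 + vw
  leading term uw^2: subtract (-w)·f_2 from uw^2 - u - v^2w - v^2 + vw^2 + vw → -uw - u - v^2w - v^2 + vw^2 + vw + w^2 + w
  leading term uw: subtract (1)·f_2 from -uw - u - v^2w - v^2 + vw^2 + vw + w^2 + w → -v^2w - v^2 + vw^2 + vw + w^2 - 1
  leading term v^2w: subtract (-1)·g_3 from -v^2w - v^2 + vw^2 + vw + w^2 - 1 → 0
  remainder 0.

Every S-polynomial of the final basis reduces to 0, so we have a Gröbner basis.
Inter-reduce: drop elements whose leading term is divisible by another's, tail-reduce, and make monic.
Reduced Gröbner basis: {uv^2 + u - vw - w, uw + u - w - 1, v^2w + v^2 - vw^2 - vw - w^2 + 1}.

Buchberger on the second generating set:
h_1 = uv^2 + uw - u - vw + w - 1, LT = uv^2.
h_2 = uw + u - w - 1, LT = uw.

S(h_1,h_2): lcm = uv^2w. S = -uv^2 + uw^2 - uw + v^2w + v^2 - vw^2 + w^2 - w.
  leading term uv^2: subtract (-1)·h_1 from -uv^2 + uw^2 - uw + v^2w + v^2 - vw^2 + w^2 - w → uw^2 - u + v^2w + v^2 - vw^2 - vw + w^2 - 1
  leading term uw^2: subtract (w)·h_2 from uw^2 - u + v^2w + v^2 - vw^2 - vw + w^2 - 1 → -uw - u + v^2w + v^2 - vw^2 - vw - w^2 + w - 1
  leading term uw: subtract (-1)·h_2 from -uw - u + v^2w + v^2 - vw^2 - vw - w^2 + w - 1 → v^2w + v^2 - vw^2 - vw - w^2 + 1
  leading term v^2w: no divisor's leading term divides it; move v^2w to the remainder.
  leading term v^2: no divisor's leading term divides it; move v^2 to the remainder.
  leading term vw^2: no divisor's leading term divides it; move -vw^2 to the remainder.
  leading term vw: no divisor's leading term divides it; move -vw to the remainder.
  leading term w^2: no divisor's leading term divides it; move -w^2 to the remainder.
  leading term 1: no divisor's leading term divides it; move 1 to the remainder.
  remainder v^2w + v^2 - vw^2 - vw - w^2 + 1 ≠ 0; add k_3 = v^2w + v^2 - vw^2 - vw - w^2 + 1 to the basis.

S(h_1,k_3): lcm = uv^2w. S = -uv^2 + uvw^2 + uvw - uw^2 - uw - u - vw^2 + w^2 - w.
  leading term uv^2: subtract (-1)·h_1 from -uv^2 + uvw^2 + uvw - uw^2 - uw - u - vw^2 + w^2 - w → uvw^2 + uvw - uw^2 + u - vw^2 - vw + w^2 - 1
  leading term uvw^2: subtract (vw)·h_2 from uvw^2 + uvw - uw^2 + u - vw^2 - vw + w^2 - 1 → -uw^2 + u + w^2 - 1
  leading term uw^2: subtract (-w)·h_2 from -uw^2 + u + w^2 - 1 → uw + u - w - 1
  leading term uw: subtract (1)·h_2 from uw + u - w - 1 → 0
  remainder 0.

S(h_2,k_3): lcm = uv^2w. S = uvw^2 + uvw + uw^2 - u - v^2w - v^2.
  leading term uvw^2: subtract (vw)·h_2 from uvw^2 + uvw + uw^2 - u - v^2w - v^2 → uw^2 - u - v^2w - v^2 + vw^2 + vw
  leading term uw^2: subtract (w)·h_2 from uw^2 - u - v^2w - v^2 + vw^2 + vw → -uw - u - v^2w - v^2 + vw^2 + vw + w^2 + w
  leading term uw: subtract (-1)·h_2 from -uw - u - v^2w - v^2 + vw^2 + vw + w^2 + w → -v^2w - v^2 + vw^2 + vw + w^2 - 1
  leading term v^2w: subtract (-1)·k_3 from -v^2w - v^2 + vw^2 + vw + w^2 - 1 → 0
  remainder 0.

Every S-polynomial of the final basis reduces to 0, so we have a Gröbner basis.
Inter-reduce: drop elements whose leading term is divisible by another's, tail-reduce, and make monic.
Reduced Gröbner basis: {uv^2 + u - vw - w, uw + u - w - 1, v^2w + v^2 - vw^2 - vw - w^2 + 1}.

These coincide, so the ideals are equal.
The same test decides containment: I ⊆ J iff every generator of I reduces to 0 modulo a Gröbner basis of J.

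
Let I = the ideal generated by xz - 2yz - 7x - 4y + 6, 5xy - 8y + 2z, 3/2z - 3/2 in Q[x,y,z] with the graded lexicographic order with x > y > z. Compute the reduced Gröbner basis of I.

f_1 = xz - 2yz - 7x - 4y + 6, LT = xz.
f_2 = 5xy - 8y + 2z, LT = xy.
f_3 = 3/2z - 3/2, LT = z.

S(f_1,f_2): lcm = xyz. S = -2y^2z - 7xy - 4y^2 + 8/5yz - 2/5z^2 + 6y.
  reduce S modulo (f_1, f_2, f_3):
  remainder -6y^2 - 18/5y + 12/5 ≠ 0; add g_4 = -6y^2 - 18/5y + 12/5 to the basis.

S(f_1,f_3): lcm = xz. S = -2yz - 6x - 4y + 6.
  reduce S modulo (f_1, f_2, f_3, g_4):
  remainder -6x - 6y + 6 ≠ 0; add g_5 = -6x - 6y + 6 to the basis.

The other S-polynomials (S(f_2,f_3), S(f_1,g_4), S(f_2,g_4), S(f_3,g_4), S(f_1,g_5), S(f_2,g_5), S(f_3,g_5), S(g_4,g_5)) all reduce to 0 modulo the current basis, so we have a Gröbner basis.
Inter-reduce: drop elements whose leading term is divisible by another's, tail-reduce, and make monic.

G = {y^2 + 3/5y - 2/5, x + y - 1, z - 1}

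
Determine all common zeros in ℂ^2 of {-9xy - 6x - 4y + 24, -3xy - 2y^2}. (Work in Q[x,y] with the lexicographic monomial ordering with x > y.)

{(4, 0), (4*I/3, -2*I), (-4*I/3, 2*I)}

Compute a lex Gröbner basis by Buchberger's algorithm.
f_1 = -9xy - 6x - 4y + 24, LT = xy.
f_2 = -3xy - 2y^2, LT = xy.

S(f_1,f_2): lcm = xy. S = 2/3x - 2/3y^2 + 4/9y - 8/3.
  leading term x: no divisor's leading term divides it; move 2/3x to the remainder.
  leading term y^2: no divisor's leading term divides it; move -2/3y^2 to the remainder.
  leading term y: no divisor's leading term divides it; move 4/9y to the remainder.
  leading term 1: no divisor's leading term divides it; move -8/3 to the remainder.
  remainder 2/3x - 2/3y^2 + 4/9y - 8/3 ≠ 0; add h_3 = 2/3x - 2/3y^2 + 4/9y - 8/3 to the basis.

S(f_1,h_3): lcm = xy. S = 2/3x + y^3 - 2/3y^2 + 40/9y - 8/3.
  leading term x: subtract (1)·h_3 from 2/3x + y^3 - 2/3y^2 + 40/9y - 8/3 → y^3 + 4y
  leading term y^3: no divisor's leading term divides it; move y^3 to the remainder.
  leading term y: no divisor's leading term divides it; move 4y to the remainder.
  remainder y^3 + 4y ≠ 0; add h_4 = y^3 + 4y to the basis.

S(f_2,h_3): lcm = xy. S = y^3 + 4y.
  leading term y^3: subtract (1)·h_4 from y^3 + 4y → 0
  remainder 0.

S(f_1,h_4): lcm = xy^3. S = 2/3xy^2 - 4xy + 4/9y^3 - 8/3y^2.
  leading term xy^2: subtract (-2/27y)·f_1 from 2/3xy^2 - 4xy + 4/9y^3 - 8/3y^2 → -40/9xy + 4/9y^3 - 80/27y^2 + 16/9y
  leading term xy: subtract (40/81)·f_1 from -40/9xy + 4/9y^3 - 80/27y^2 + 16/9y → 80/27x + 4/9y^3 - 80/27y^2 + 304/81y - 320/27
  leading term x: subtract (40/9)·h_3 from 80/27x + 4/9y^3 - 80/27y^2 + 304/81y - 320/27 → 4/9y^3 + 16/9y
  leading term y^3: subtract (4/9)·h_4 from 4/9y^3 + 16/9y → 0
  remainder 0.

S(f_2,h_4): lcm = xy^3. S = -4xy + 2/3y^4.
  leading term xy: subtract (4/9)·f_1 from -4xy + 2/3y^4 → 8/3x + 2/3y^4 + 16/9y - 32/3
  leading term x: subtract (4)·h_3 from 8/3x + 2/3y^4 + 16/9y - 32/3 → 2/3y^4 + 8/3y^2
  leading term y^4: subtract (2/3y)·h_4 from 2/3y^4 + 8/3y^2 → 0
  remainder 0.

S(h_3,h_4): leading monomials are coprime, so the S-polynomial reduces to 0 (Buchberger's first criterion).
Every S-polynomial of the final basis reduces to 0, so we have a Gröbner basis.
Inter-reduce: drop elements whose leading term is divisible by another's, tail-reduce, and make monic.
Reduced Gröbner basis: {x - y^2 + 2/3y - 4, y^3 + 4y}.

A lex Gröbner basis eliminates variables successively. Here y^3 + 4y depends only on y, with roots {0, -2*I, 2*I}; lifting each root through the earlier basis elements recovers the full solutions.
  y = 0: the earlier basis element becomes x - 4 = 0, giving x = 4 — point (4, 0).
  y = -2*I: the earlier basis element becomes x - 4*I/3 = 0, giving x = 4*I/3 — point (4*I/3, -2*I).
  y = 2*I: the earlier basis element becomes x + 4*I/3 = 0, giving x = -4*I/3 — point (-4*I/3, 2*I).
Check: every point annihilates each of the original generators.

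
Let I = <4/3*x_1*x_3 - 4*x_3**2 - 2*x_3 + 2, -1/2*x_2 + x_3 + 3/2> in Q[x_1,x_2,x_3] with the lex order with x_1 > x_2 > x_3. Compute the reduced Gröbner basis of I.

f_1 = 4/3*x_1*x_3 - 4*x_3**2 - 2*x_3 + 2, LT = x_1*x_3.
f_2 = -1/2*x_2 + x_3 + 3/2, LT = x_2.

S(f_1,f_2): leading monomials are coprime, so the S-polynomial reduces to 0 (Buchberger's first criterion).
Every S-polynomial of the final basis reduces to 0, so we have a Gröbner basis.

G = {x_1*x_3 - 3*x_3**2 - 3/2*x_3 + 3/2, x_2 - 2*x_3 - 3}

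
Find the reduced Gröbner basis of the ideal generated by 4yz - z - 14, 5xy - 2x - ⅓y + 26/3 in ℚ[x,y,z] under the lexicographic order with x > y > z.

G = {xy - ⅖x - 1/15y + 26/15, xz - 70/3x - 103/9z + 14/9, yz - ¼z - 7/2}

f_1 = 4yz - z - 14, LT = yz.
f_2 = 5xy - 2x - ⅓y + 26/3, LT = xy.

S(f_1,f_2): lcm = xyz. S = 3/20xz - 7/2x + 1/15yz - 26/15z.
  reduce S modulo (f_1, f_2):
  remainder 3/20xz - 7/2x - 103/60z + 7/30 ≠ 0; add g_3 = 3/20xz - 7/2x - 103/60z + 7/30 to the basis.

The other S-polynomials (S(f_1,g_3), S(f_2,g_3)) all reduce to 0 modulo the current basis, so we have a Gröbner basis.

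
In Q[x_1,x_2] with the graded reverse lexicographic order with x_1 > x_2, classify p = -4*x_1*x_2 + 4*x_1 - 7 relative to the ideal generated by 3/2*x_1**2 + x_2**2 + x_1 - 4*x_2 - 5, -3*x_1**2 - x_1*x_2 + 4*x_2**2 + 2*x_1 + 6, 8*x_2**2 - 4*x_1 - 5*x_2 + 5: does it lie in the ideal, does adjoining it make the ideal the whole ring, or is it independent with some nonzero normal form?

First compute the reduced Gröbner basis of I by Buchberger's algorithm.
f_1 = 3/2*x_1**2 + x_2**2 + x_1 - 4*x_2 - 5, LT = x_1**2.
f_2 = -3*x_1**2 - x_1*x_2 + 4*x_2**2 + 2*x_1 + 6, LT = x_1**2.
f_3 = 8*x_2**2 - 4*x_1 - 5*x_2 + 5, LT = x_2**2.

S(f_1,f_2): lcm = x_1**2. S = -1/3*x_1*x_2 + 2*x_2**2 + 4/3*x_1 - 8/3*x_2 - 4/3.
  reduce S modulo (f_1, f_2, f_3):
  remainder -1/3*x_1*x_2 + 7/3*x_1 - 17/12*x_2 - 31/12 ≠ 0; add h_4 = -1/3*x_1*x_2 + 7/3*x_1 - 17/12*x_2 - 31/12 to the basis.

S(f_1,h_4): lcm = x_1**2*x_2. S = 2/3*x_2**3 + 7*x_1**2 - 43/12*x_1*x_2 - 8/3*x_2**2 - 31/4*x_1 - 10/3*x_2.
  reduce S modulo (f_1, f_2, f_3, h_4):
  remainder -309/8*x_1 + 781/32*x_2 + 1691/32 ≠ 0; add h_5 = -309/8*x_1 + 781/32*x_2 + 1691/32 to the basis.

S(f_2,h_4): lcm = x_1**2*x_2. S = 1/3*x_1*x_2**2 - 4/3*x_2**3 + 7*x_1**2 - 59/12*x_1*x_2 - 31/4*x_1 - 2*x_2.
  reduce S modulo (f_1, f_2, f_3, h_4, h_5):
  remainder 109355/29664*x_2 - 109355/29664 ≠ 0; add h_6 = 109355/29664*x_2 - 109355/29664 to the basis.

The other S-polynomials (S(f_1,f_3), S(f_2,f_3), S(f_3,h_4), S(f_1,h_5), S(f_2,h_5), S(f_3,h_5), S(h_4,h_5), S(f_1,h_6), S(f_2,h_6), S(f_3,h_6), S(h_4,h_6), S(h_5,h_6)) all reduce to 0 modulo the current basis, so we have a Gröbner basis.
Inter-reduce: drop elements whose leading term is divisible by another's, tail-reduce, and make monic.
Reduced Gröbner basis: {x_1 - 2, x_2 - 1}.
Label its elements g_1 = x_1 - 2, g_2 = x_2 - 1.

Reduce p = -4*x_1*x_2 + 4*x_1 - 7 modulo G:
  leading term x_1*x_2: subtract (-4*x_2)·g_1 from -4*x_1*x_2 + 4*x_1 - 7 → 4*x_1 - 8*x_2 - 7
  leading term x_1: subtract (4)·g_1 from 4*x_1 - 8*x_2 - 7 → -8*x_2 + 1
  leading term x_2: subtract (-8)·g_2 from -8*x_2 + 1 → -7
  leading term 1: no divisor's leading term divides it; move -7 to the remainder.
  normal form = -7.
The normal form is nonzero, so p ∉ I. Since p minus its normal form lies in I, I + (p) = I + (r) where r = -7; decide whether this ideal is the whole ring.
Here r = -7 is a nonzero constant, hence a unit: 1 ∈ I + (p), the Gröbner basis of I + (p) is {1}, and the enlarged system has no common solution — adjoining p is inconsistent.

Adjoining -4*x_1*x_2 + 4*x_1 - 7 makes the ideal the whole ring: the system is inconsistent.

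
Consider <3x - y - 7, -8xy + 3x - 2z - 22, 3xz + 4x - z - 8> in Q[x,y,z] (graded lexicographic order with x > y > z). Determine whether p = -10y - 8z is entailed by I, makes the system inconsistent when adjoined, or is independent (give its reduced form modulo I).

Adjoining -10y - 8z makes the ideal the whole ring: the system is inconsistent.

First compute the reduced Gröbner basis of I by Buchberger's algorithm.
f_1 = 3x - y - 7, LT = x.
f_2 = -8xy + 3x - 2z - 22, LT = xy.
f_3 = 3xz + 4x - z - 8, LT = xz.

S(f_1,f_2): lcm = xy. S = -1/3y^2 + 3/8x - 7/3y - 1/4z - 11/4.
  leading term y^2: no divisor's leading term divides it; move -1/3y^2 to the remainder.
  leading term x: subtract (1/8)·f_1 from 3/8x - 7/3y - 1/4z - 11/4 → -53/24y - 1/4z - 15/8
  leading term y: no divisor's leading term divides it; move -53/24y to the remainder.
  leading term z: no divisor's leading term divides it; move -1/4z to the remainder.
  leading term 1: no divisor's leading term divides it; move -15/8 to the remainder.
  remainder -1/3y^2 - 53/24y - 1/4z - 15/8 ≠ 0; add h_4 = -1/3y^2 - 53/24y - 1/4z - 15/8 to the basis.

S(f_1,f_3): lcm = xz. S = -1/3yz - 4/3x - 2z + 8/3.
  leading term yz: no divisor's leading term divides it; move -1/3yz to the remainder.
  leading term x: subtract (-4/9)·f_1 from -4/3x - 2z + 8/3 → -4/9y - 2z - 4/9
  leading term y: no divisor's leading term divides it; move -4/9y to the remainder.
  leading term z: no divisor's leading term divides it; move -2z to the remainder.
  leading term 1: no divisor's leading term divides it; move -4/9 to the remainder.
  remainder -1/3yz - 4/9y - 2z - 4/9 ≠ 0; add h_5 = -1/3yz - 4/9y - 2z - 4/9 to the basis.

S(f_2,f_3): lcm = xyz. S = -4/3xy - 3/8xz + 1/3yz + 1/4z^2 + 8/3y + 11/4z.
  leading term xy: subtract (-4/9y)·f_1 from -4/3xy - 3/8xz + 1/3yz + 1/4z^2 + 8/3y + 11/4z → -3/8xz - 4/9y^2 + 1/3yz + 1/4z^2 - 4/9y + 11/4z
  leading term xz: subtract (-1/8z)·f_1 from -3/8xz - 4/9y^2 + 1/3yz + 1/4z^2 - 4/9y + 11/4z → -4/9y^2 + 5/24yz + 1/4z^2 - 4/9y + 15/8z
  leading term y^2: subtract (4/3)·h_4 from -4/9y^2 + 5/24yz + 1/4z^2 - 4/9y + 15/8z → 5/24yz + 1/4z^2 + 5/2y + 53/24z + 5/2
  leading term yz: subtract (-5/8)·h_5 from 5/24yz + 1/4z^2 + 5/2y + 53/24z + 5/2 → 1/4z^2 + 20/9y + 23/24z + 20/9
  leading term z^2: no divisor's leading term divides it; move 1/4z^2 to the remainder.
  leading term y: no divisor's leading term divides it; move 20/9y to the remainder.
  leading term z: no divisor's leading term divides it; move 23/24z to the remainder.
  leading term 1: no divisor's leading term divides it; move 20/9 to the remainder.
  remainder 1/4z^2 + 20/9y + 23/24z + 20/9 ≠ 0; add h_6 = 1/4z^2 + 20/9y + 23/24z + 20/9 to the basis.

The other S-polynomials (S(f_1,h_4), S(f_2,h_4), S(f_3,h_4), S(f_1,h_5), S(f_2,h_5), S(f_3,h_5), S(h_4,h_5), S(f_1,h_6), S(f_2,h_6), S(f_3,h_6), S(h_4,h_6), S(h_5,h_6)) all reduce to 0 modulo the current basis, so we have a Gröbner basis.
Inter-reduce: drop elements whose leading term is divisible by another's, tail-reduce, and make monic.
Reduced Gröbner basis: {y^2 + 53/8y + 3/4z + 45/8, yz + 4/3y + 6z + 4/3, z^2 + 80/9y + 23/6z + 80/9, x - 1/3y - 7/3}.
Label its elements g_1 = y^2 + 53/8y + 3/4z + 45/8, g_2 = yz + 4/3y + 6z + 4/3, g_3 = z^2 + 80/9y + 23/6z + 80/9, g_4 = x - 1/3y - 7/3.

Reduce p = -10y - 8z modulo G:
  leading term y: no divisor's leading term divides it; move -10y to the remainder.
  leading term z: no divisor's leading term divides it; move -8z to the remainder.
  normal form = -10y - 8z.
The normal form is nonzero, so p ∉ I. Since p minus its normal form lies in I, I + (p) = I + (r) where r = -10y - 8z; decide whether this ideal is the whole ring.
Run Buchberger on G together with r (pairs among the g_i already reduce to 0 since G is a Gröbner basis):
g_1 = y^2 + 53/8y + 3/4z + 45/8, LT = y^2.
g_2 = yz + 4/3y + 6z + 4/3, LT = yz.
g_3 = z^2 + 80/9y + 23/6z + 80/9, LT = z^2.
g_4 = x - 1/3y - 7/3, LT = x.
r = -10y - 8z, LT = y.

S(g_1,r): lcm = y^2. S = -4/5yz + 53/8y + 3/4z + 45/8.
  leading term yz: subtract (-4/5)·g_2 from -4/5yz + 53/8y + 3/4z + 45/8 → 923/120y + 111/20z + 803/120
  leading term y: subtract (-923/1200)·r from 923/120y + 111/20z + 803/120 → -181/300z + 803/120
  leading term z: no divisor's leading term divides it; move -181/300z to the remainder.
  leading term 1: no divisor's leading term divides it; move 803/120 to the remainder.
  remainder -181/300z + 803/120 ≠ 0; add m_6 = -181/300z + 803/120 to the basis.

S(g_2,r): lcm = yz. S = -4/5z^2 + 4/3y + 6z + 4/3.
  leading term z^2: subtract (-4/5)·g_3 from -4/5z^2 + 4/3y + 6z + 4/3 → 76/9y + 136/15z + 76/9
  leading term y: subtract (-38/45)·r from 76/9y + 136/15z + 76/9 → 104/45z + 76/9
  leading term z: subtract (-2080/543)·m_6 from 104/45z + 76/9 → 6168/181
  leading term 1: no divisor's leading term divides it; move 6168/181 to the remainder.
  remainder 6168/181 ≠ 0; add m_7 = 6168/181 to the basis.

The other S-polynomials (S(g_1,g_2), S(g_1,g_3), S(g_1,g_4), S(g_2,g_3), S(g_2,g_4), S(g_3,g_4), S(g_3,r), S(g_4,r), S(g_1,m_6), S(g_2,m_6), S(g_3,m_6), S(g_4,m_6), S(r,m_6), S(g_1,m_7), S(g_2,m_7), S(g_3,m_7), S(g_4,m_7), S(r,m_7), S(m_6,m_7)) all reduce to 0 modulo the current basis, so we have a Gröbner basis.
Inter-reduce: drop elements whose leading term is divisible by another's, tail-reduce, and make monic.
Reduced Gröbner basis: {1}.
The reduced Gröbner basis of I + (p) is {1}: the ideal is the whole ring, so the enlarged system has no common solution — adjoining p is inconsistent.

The remainder on division by a Gröbner basis is unique — it is the normal form.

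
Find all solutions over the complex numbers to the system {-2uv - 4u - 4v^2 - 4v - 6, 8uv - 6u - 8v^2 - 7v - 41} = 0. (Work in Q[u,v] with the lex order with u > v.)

Compute a lex Gröbner basis by Buchberger's algorithm.
f_1 = -2uv - 4u - 4v^2 - 4v - 6, LT = uv.
f_2 = 8uv - 6u - 8v^2 - 7v - 41, LT = uv.

S(f_1,f_2): lcm = uv. S = 11/4u + 3v^2 + 23/8v + 65/8.
  reduce S modulo (f_1, f_2):
  remainder 11/4u + 3v^2 + 23/8v + 65/8 ≠ 0; add h_3 = 11/4u + 3v^2 + 23/8v + 65/8 to the basis.

S(f_1,h_3): lcm = uv. S = 2u - 12/11v^3 + 21/22v^2 - 21/22v + 3.
  reduce S modulo (f_1, f_2, h_3):
  remainder -12/11v^3 - 27/22v^2 - 67/22v - 32/11 ≠ 0; add h_4 = -12/11v^3 - 27/22v^2 - 67/22v - 32/11 to the basis.

The other S-polynomials (S(f_2,h_3), S(f_1,h_4), S(f_2,h_4), S(h_3,h_4)) all reduce to 0 modulo the current basis, so we have a Gröbner basis.
Inter-reduce: drop elements whose leading term is divisible by another's, tail-reduce, and make monic.
Reduced Gröbner basis: {u + 12/11v^2 + 23/22v + 65/22, v^3 + 9/8v^2 + 67/24v + 8/3}.

Elimination: the polynomial v^3 + 9/8v^2 + 67/24v + 8/3 lies in the elimination ideal for v, so v ∈ {-1, -1/16 - sqrt(6135)*I/48, -1/16 + sqrt(6135)*I/48}. For each such v, the remaining basis elements (now univariate) give the rest of the solution.
  v = -1: the earlier basis element becomes u + 3 = 0, giving u = -3 — point (-3, -1).
  v = -1/16 - sqrt(6135)*I/48: the earlier basis element becomes u - 1/88 - 5*sqrt(6135)*I/264 = 0, giving u = 1/88 + 5*sqrt(6135)*I/264 — point (1/88 + 5*sqrt(6135)*I/264, -1/16 - sqrt(6135)*I/48).
  v = -1/16 + sqrt(6135)*I/48: the earlier basis element becomes u - 1/88 + 5*sqrt(6135)*I/264 = 0, giving u = 1/88 - 5*sqrt(6135)*I/264 — point (1/88 - 5*sqrt(6135)*I/264, -1/16 + sqrt(6135)*I/48).

{(-3, -1), (1/88 + 5*sqrt(6135)*I/264, -1/16 - sqrt(6135)*I/48), (1/88 - 5*sqrt(6135)*I/264, -1/16 + sqrt(6135)*I/48)}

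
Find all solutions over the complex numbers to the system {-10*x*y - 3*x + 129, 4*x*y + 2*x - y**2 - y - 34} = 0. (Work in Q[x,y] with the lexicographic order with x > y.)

Compute a lex Gröbner basis by Buchberger's algorithm.
f_1 = -10*x*y - 3*x + 129, LT = x*y.
f_2 = 4*x*y + 2*x - y**2 - y - 34, LT = x*y.

S(f_1,f_2): lcm = x*y. S = -1/5*x + 1/4*y**2 + 1/4*y - 22/5.
  reduce S modulo (f_1, f_2):
  remainder -1/5*x + 1/4*y**2 + 1/4*y - 22/5 ≠ 0; add h_3 = -1/5*x + 1/4*y**2 + 1/4*y - 22/5 to the basis.

S(f_1,h_3): lcm = x*y. S = 3/10*x + 5/4*y**3 + 5/4*y**2 - 22*y - 129/10.
  reduce S modulo (f_1, f_2, h_3):
  remainder 5/4*y**3 + 13/8*y**2 - 173/8*y - 39/2 ≠ 0; add h_4 = 5/4*y**3 + 13/8*y**2 - 173/8*y - 39/2 to the basis.

The other S-polynomials (S(f_2,h_3), S(f_1,h_4), S(f_2,h_4), S(h_3,h_4)) all reduce to 0 modulo the current basis, so we have a Gröbner basis.
Inter-reduce: drop elements whose leading term is divisible by another's, tail-reduce, and make monic.
Reduced Gröbner basis: {x - 5/4*y**2 - 5/4*y + 22, y**3 + 13/10*y**2 - 173/10*y - 78/5}.

From the last basis element, y**3 + 13/10*y**2 - 173/10*y - 78/5 = 0, so y takes values in {4, -53/20 - sqrt(1249)/20, -53/20 + sqrt(1249)/20}. Each choice, substituted upward through the basis, yields the corresponding point(s) of the solution set.
  y = 4: the earlier basis element becomes x - 3 = 0, giving x = 3 — point (3, 4).
  y = -53/20 - sqrt(1249)/20: the earlier basis element becomes x - 43*sqrt(1249)/160 + 2021/160 = 0, giving x = -2021/160 + 43*sqrt(1249)/160 — point (-2021/160 + 43*sqrt(1249)/160, -53/20 - sqrt(1249)/20).
  y = -53/20 + sqrt(1249)/20: the earlier basis element becomes x + 43*sqrt(1249)/160 + 2021/160 = 0, giving x = -2021/160 - 43*sqrt(1249)/160 — point (-2021/160 - 43*sqrt(1249)/160, -53/20 + sqrt(1249)/20).

{(3, 4), (-2021/160 + 43*sqrt(1249)/160, -53/20 - sqrt(1249)/20), (-2021/160 - 43*sqrt(1249)/160, -53/20 + sqrt(1249)/20)}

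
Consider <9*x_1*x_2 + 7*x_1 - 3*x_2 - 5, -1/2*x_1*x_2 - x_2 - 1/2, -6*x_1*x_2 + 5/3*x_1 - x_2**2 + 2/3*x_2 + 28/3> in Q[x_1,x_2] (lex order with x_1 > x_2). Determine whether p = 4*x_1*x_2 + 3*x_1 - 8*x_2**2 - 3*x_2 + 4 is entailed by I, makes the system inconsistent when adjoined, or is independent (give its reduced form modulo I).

First compute the reduced Gröbner basis of I by Buchberger's algorithm.
f_1 = 9*x_1*x_2 + 7*x_1 - 3*x_2 - 5, LT = x_1*x_2.
f_2 = -1/2*x_1*x_2 - x_2 - 1/2, LT = x_1*x_2.
f_3 = -6*x_1*x_2 + 5/3*x_1 - x_2**2 + 2/3*x_2 + 28/3, LT = x_1*x_2.

S(f_1,f_2): lcm = x_1*x_2. S = 7/9*x_1 - 7/3*x_2 - 14/9.
  leading term x_1: no divisor's leading term divides it; move 7/9*x_1 to the remainder.
  leading term x_2: no divisor's leading term divides it; move -7/3*x_2 to the remainder.
  leading term 1: no divisor's leading term divides it; move -14/9 to the remainder.
  remainder 7/9*x_1 - 7/3*x_2 - 14/9 ≠ 0; add h_4 = 7/9*x_1 - 7/3*x_2 - 14/9 to the basis.

S(f_1,f_3): lcm = x_1*x_2. S = 19/18*x_1 - 1/6*x_2**2 - 2/9*x_2 + 1.
  leading term x_1: subtract (19/14)·h_4 from 19/18*x_1 - 1/6*x_2**2 - 2/9*x_2 + 1 → -1/6*x_2**2 + 53/18*x_2 + 28/9
  leading term x_2**2: no divisor's leading term divides it; move -1/6*x_2**2 to the remainder.
  leading term x_2: no divisor's leading term divides it; move 53/18*x_2 to the remainder.
  leading term 1: no divisor's leading term divides it; move 28/9 to the remainder.
  remainder -1/6*x_2**2 + 53/18*x_2 + 28/9 ≠ 0; add h_5 = -1/6*x_2**2 + 53/18*x_2 + 28/9 to the basis.

S(f_1,h_4): lcm = x_1*x_2. S = 7/9*x_1 + 3*x_2**2 + 5/3*x_2 - 5/9.
  leading term x_1: subtract (1)·h_4 from 7/9*x_1 + 3*x_2**2 + 5/3*x_2 - 5/9 → 3*x_2**2 + 4*x_2 + 1
  leading term x_2**2: subtract (-18)·h_5 from 3*x_2**2 + 4*x_2 + 1 → 57*x_2 + 57
  leading term x_2: no divisor's leading term divides it; move 57*x_2 to the remainder.
  leading term 1: no divisor's leading term divides it; move 57 to the remainder.
  remainder 57*x_2 + 57 ≠ 0; add h_6 = 57*x_2 + 57 to the basis.

The other S-polynomials (S(f_2,f_3), S(f_2,h_4), S(f_3,h_4), S(f_1,h_5), S(f_2,h_5), S(f_3,h_5), S(h_4,h_5), S(f_1,h_6), S(f_2,h_6), S(f_3,h_6), S(h_4,h_6), S(h_5,h_6)) all reduce to 0 modulo the current basis, so we have a Gröbner basis.
Inter-reduce: drop elements whose leading term is divisible by another's, tail-reduce, and make monic.
Reduced Gröbner basis: {x_1 + 1, x_2 + 1}.
Label its elements g_1 = x_1 + 1, g_2 = x_2 + 1.

Reduce p = 4*x_1*x_2 + 3*x_1 - 8*x_2**2 - 3*x_2 + 4 modulo G:
  leading term x_1*x_2: subtract (4*x_2)·g_1 from 4*x_1*x_2 + 3*x_1 - 8*x_2**2 - 3*x_2 + 4 → 3*x_1 - 8*x_2**2 - 7*x_2 + 4
  leading term x_1: subtract (3)·g_1 from 3*x_1 - 8*x_2**2 - 7*x_2 + 4 → -8*x_2**2 - 7*x_2 + 1
  leading term x_2**2: subtract (-8*x_2)·g_2 from -8*x_2**2 - 7*x_2 + 1 → x_2 + 1
  leading term x_2: subtract (1)·g_2 from x_2 + 1 → 0
  normal form = 0.
Since the normal form is 0, p ∈ I.

4*x_1*x_2 + 3*x_1 - 8*x_2**2 - 3*x_2 + 4 lies in I (it reduces to 0).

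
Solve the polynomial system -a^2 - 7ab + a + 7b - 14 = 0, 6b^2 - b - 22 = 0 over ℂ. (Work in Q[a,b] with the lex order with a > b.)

{(7/3, -11/6), (23/2, -11/6), (-13, 2), (0, 2)}

Compute a lex Gröbner basis by Buchberger's algorithm.
f_1 = -a^2 - 7ab + a + 7b - 14, LT = a^2.
f_2 = 6b^2 - b - 22, LT = b^2.

The S-polynomials (S(f_1,f_2)) all reduce to 0 modulo the current basis, so we have a Gröbner basis.
Inter-reduce: drop elements whose leading term is divisible by another's, tail-reduce, and make monic.
Reduced Gröbner basis: {a^2 + 7ab - a - 7b + 14, b^2 - 1/6b - 11/3}.

The lex basis is triangular: the last element involves only b. Solving b^2 - 1/6b - 11/3 = 0 gives b ∈ {-11/6, 2}; substituting each value into the earlier elements determines the remaining variables.
  b = -11/6: the earlier basis element becomes a^2 - 83/6a + 161/6 = 0, giving a = 7/3, 23/2 — points (7/3, -11/6), (23/2, -11/6).
  b = 2: the earlier basis element becomes a^2 + 13a = 0, giving a = -13, 0 — points (-13, 2), (0, 2).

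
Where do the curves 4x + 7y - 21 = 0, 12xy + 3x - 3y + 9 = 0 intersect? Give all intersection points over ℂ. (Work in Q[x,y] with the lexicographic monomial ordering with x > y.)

Compute a lex Gröbner basis by Buchberger's algorithm.
f_1 = 4x + 7y - 21, LT = x.
f_2 = 12xy + 3x - 3y + 9, LT = xy.

S(f_1,f_2): lcm = xy. S = -1/4x + 7/4y^2 - 5y - 3/4.
  leading term x: subtract (-1/16)·f_1 from -1/4x + 7/4y^2 - 5y - 3/4 → 7/4y^2 - 73/16y - 33/16
  leading term y^2: no divisor's leading term divides it; move 7/4y^2 to the remainder.
  leading term y: no divisor's leading term divides it; move -73/16y to the remainder.
  leading term 1: no divisor's leading term divides it; move -33/16 to the remainder.
  remainder 7/4y^2 - 73/16y - 33/16 ≠ 0; add h_3 = 7/4y^2 - 73/16y - 33/16 to the basis.

The other S-polynomials (S(f_1,h_3), S(f_2,h_3)) all reduce to 0 modulo the current basis, so we have a Gröbner basis.
Inter-reduce: drop elements whose leading term is divisible by another's, tail-reduce, and make monic.
Reduced Gröbner basis: {x + 7/4y - 21/4, y^2 - 73/28y - 33/28}.

Since the basis is lex-ordered, y^2 - 73/28y - 33/28 is univariate in y. Its roots are {-11/28, 3}. Back-substituting each root into the other basis elements fixes the other coordinates.
  y = -11/28: the earlier basis element becomes x - 95/16 = 0, giving x = 95/16 — point (95/16, -11/28).
  y = 3: the earlier basis element becomes x = 0, giving x = 0 — point (0, 3).
Each listed point satisfies every original equation (direct substitution).

{(95/16, -11/28), (0, 3)}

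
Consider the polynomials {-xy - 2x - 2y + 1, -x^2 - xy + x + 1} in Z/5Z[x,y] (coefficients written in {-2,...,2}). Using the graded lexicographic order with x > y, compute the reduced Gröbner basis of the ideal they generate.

f_1 = -xy - 2x - 2y + 1, LT = xy.
f_2 = -x^2 - xy + x + 1, LT = x^2.

S(f_1,f_2): lcm = x^2y. S = -xy^2 + 2x^2 - 2xy - x + y.
  leading term xy^2: subtract (y)·f_1 from -xy^2 + 2x^2 - 2xy - x + y → 2x^2 + 2y^2 - x
  leading term x^2: subtract (-2)·f_2 from 2x^2 + 2y^2 - x → -2xy + 2y^2 + x + 2
  leading term xy: subtract (2)·f_1 from -2xy + 2y^2 + x + 2 → 2y^2 - y
  leading term y^2: no divisor's leading term divides it; move 2y^2 to the remainder.
  leading term y: no divisor's leading term divides it; move -y to the remainder.
  remainder 2y^2 - y ≠ 0; add g_3 = 2y^2 - y to the basis.

The other S-polynomials (S(f_1,g_3), S(f_2,g_3)) all reduce to 0 modulo the current basis, so we have a Gröbner basis.

G = {x^2 + 2x - 2y, xy + 2x + 2y - 1, y^2 + 2y}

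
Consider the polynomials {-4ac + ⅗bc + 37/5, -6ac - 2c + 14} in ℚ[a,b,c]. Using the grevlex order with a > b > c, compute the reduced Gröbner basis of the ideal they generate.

f_1 = -4ac + ⅗bc + 37/5, LT = ac.
f_2 = -6ac - 2c + 14, LT = ac.

S(f_1,f_2): lcm = ac. S = -3/20bc - ⅓c + 29/60.
  leading term bc: no divisor's leading term divides it; move -3/20bc to the remainder.
  leading term c: no divisor's leading term divides it; move -⅓c to the remainder.
  leading term 1: no divisor's leading term divides it; move 29/60 to the remainder.
  remainder -3/20bc - ⅓c + 29/60 ≠ 0; add g_3 = -3/20bc - ⅓c + 29/60 to the basis.

S(f_1,g_3): lcm = abc. S = -3/20b²c - 20/9ac + 29/9a - 37/20b.
  leading term b²c: subtract (b)·g_3 from -3/20b²c - 20/9ac + 29/9a - 37/20b → -20/9ac + ⅓bc + 29/9a - 7/3b
  leading term ac: subtract (5/9)·f_1 from -20/9ac + ⅓bc + 29/9a - 7/3b → 29/9a - 7/3b - 37/9
  leading term a: no divisor's leading term divides it; move 29/9a to the remainder.
  leading term b: no divisor's leading term divides it; move -7/3b to the remainder.
  leading term 1: no divisor's leading term divides it; move -37/9 to the remainder.
  remainder 29/9a - 7/3b - 37/9 ≠ 0; add g_4 = 29/9a - 7/3b - 37/9 to the basis.

The other S-polynomials (S(f_2,g_3), S(f_1,g_4), S(f_2,g_4), S(g_3,g_4)) all reduce to 0 modulo the current basis, so we have a Gröbner basis.
Inter-reduce: drop elements whose leading term is divisible by another's, tail-reduce, and make monic.

G = {bc + 20/9c - 29/9, a - 21/29b - 37/29}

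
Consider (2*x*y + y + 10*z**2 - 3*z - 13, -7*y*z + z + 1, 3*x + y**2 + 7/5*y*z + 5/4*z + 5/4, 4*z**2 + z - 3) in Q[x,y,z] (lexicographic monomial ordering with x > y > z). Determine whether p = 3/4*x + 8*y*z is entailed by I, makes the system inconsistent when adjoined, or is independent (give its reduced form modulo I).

First compute the reduced Gröbner basis of I by Buchberger's algorithm.
f_1 = 2*x*y + y + 10*z**2 - 3*z - 13, LT = x*y.
f_2 = -7*y*z + z + 1, LT = y*z.
f_3 = 3*x + y**2 + 7/5*y*z + 5/4*z + 5/4, LT = x.
f_4 = 4*z**2 + z - 3, LT = z**2.

S(f_1,f_2): lcm = x*y*z. S = 1/7*x*z + 1/7*x + 1/2*y*z + 5*z**3 - 3/2*z**2 - 13/2*z.
  leading term x*z: subtract (1/21*z)·f_3 from 1/7*x*z + 1/7*x + 1/2*y*z + 5*z**3 - 3/2*z**2 - 13/2*z → 1/7*x - 1/21*y**2*z - 1/15*y*z**2 + 1/2*y*z + 5*z**3 - 131/84*z**2 - 551/84*z
  leading term x: subtract (1/21)·f_3 from 1/7*x - 1/21*y**2*z - 1/15*y*z**2 + 1/2*y*z + 5*z**3 - 131/84*z**2 - 551/84*z → -1/21*y**2*z - 1/21*y**2 - 1/15*y*z**2 + 13/30*y*z + 5*z**3 - 131/84*z**2 - 139/21*z - 5/84
  leading term y**2*z: subtract (1/147*y)·f_2 from -1/21*y**2*z - 1/21*y**2 - 1/15*y*z**2 + 13/30*y*z + 5*z**3 - 131/84*z**2 - 139/21*z - 5/84 → -1/21*y**2 - 1/15*y*z**2 + 209/490*y*z - 1/147*y + 5*z**3 - 131/84*z**2 - 139/21*z - 5/84
  leading term y**2: no divisor's leading term divides it; move -1/21*y**2 to the remainder.
  leading term y*z**2: subtract (1/105*z)·f_2 from -1/15*y*z**2 + 209/490*y*z - 1/147*y + 5*z**3 - 131/84*z**2 - 139/21*z - 5/84 → 209/490*y*z - 1/147*y + 5*z**3 - 659/420*z**2 - 232/35*z - 5/84
  leading term y*z: subtract (-209/3430)·f_2 from 209/490*y*z - 1/147*y + 5*z**3 - 659/420*z**2 - 232/35*z - 5/84 → -1/147*y + 5*z**3 - 659/420*z**2 - 22527/3430*z + 29/20580
  leading term y: no divisor's leading term divides it; move -1/147*y to the remainder.
  leading term z**3: subtract (5/4*z)·f_4 from 5*z**3 - 659/420*z**2 - 22527/3430*z + 29/20580 → -296/105*z**2 - 19329/6860*z + 29/20580
  leading term z**2: subtract (-74/105)·f_4 from -296/105*z**2 - 19329/6860*z + 29/20580 → -43483/20580*z - 43483/20580
  leading term z: no divisor's leading term divides it; move -43483/20580*z to the remainder.
  leading term 1: no divisor's leading term divides it; move -43483/20580 to the remainder.
  remainder -1/21*y**2 - 1/147*y - 43483/20580*z - 43483/20580 ≠ 0; add h_5 = -1/21*y**2 - 1/147*y - 43483/20580*z - 43483/20580 to the basis.

S(f_1,f_3): lcm = x*y. S = -1/3*y**3 - 7/15*y**2*z - 5/12*y*z + 1/12*y + 5*z**2 - 3/2*z - 13/2.
  leading term y**3: subtract (7*y)·h_5 from -1/3*y**3 - 7/15*y**2*z - 5/12*y*z + 1/12*y + 5*z**2 - 3/2*z - 13/2 → -7/15*y**2*z + 1/21*y**2 + 7043/490*y*z + 3644/245*y + 5*z**2 - 3/2*z - 13/2
  leading term y**2*z: subtract (1/15*y)·f_2 from -7/15*y**2*z + 1/21*y**2 + 7043/490*y*z + 3644/245*y + 5*z**2 - 3/2*z - 13/2 → 1/21*y**2 + 21031/1470*y*z + 10883/735*y + 5*z**2 - 3/2*z - 13/2
  leading term y**2: subtract (-1)·h_5 from 1/21*y**2 + 21031/1470*y*z + 10883/735*y + 5*z**2 - 3/2*z - 13/2 → 21031/1470*y*z + 74/5*y + 5*z**2 - 74353/20580*z - 177253/20580
  leading term y*z: subtract (-21031/10290)·f_2 from 21031/1470*y*z + 74/5*y + 5*z**2 - 74353/20580*z - 177253/20580 → 74/5*y + 5*z**2 - 659/420*z - 2759/420
  leading term y: no divisor's leading term divides it; move 74/5*y to the remainder.
  leading term z**2: subtract (5/4)·f_4 from 5*z**2 - 659/420*z - 2759/420 → -296/105*z - 296/105
  leading term z: no divisor's leading term divides it; move -296/105*z to the remainder.
  leading term 1: no divisor's leading term divides it; move -296/105 to the remainder.
  remainder 74/5*y - 296/105*z - 296/105 ≠ 0; add h_6 = 74/5*y - 296/105*z - 296/105 to the basis.

S(f_1,h_5): lcm = x*y**2. S = -1/7*x*y - 43483/980*x*z - 43483/980*x + 1/2*y**2 + 5*y*z**2 - 3/2*y*z - 13/2*y.
  leading term x*y: subtract (-1/14)·f_1 from -1/7*x*y - 43483/980*x*z - 43483/980*x + 1/2*y**2 + 5*y*z**2 - 3/2*y*z - 13/2*y → -43483/980*x*z - 43483/980*x + 1/2*y**2 + 5*y*z**2 - 3/2*y*z - 45/7*y + 5/7*z**2 - 3/14*z - 13/14
  leading term x*z: subtract (-43483/2940*z)·f_3 from -43483/980*x*z - 43483/980*x + 1/2*y**2 + 5*y*z**2 - 3/2*y*z - 45/7*y + 5/7*z**2 - 3/14*z - 13/14 → -43483/980*x + 43483/2940*y**2*z + 1/2*y**2 + 53983/2100*y*z**2 - 3/2*y*z - 45/7*y + 45163/2352*z**2 + 42979/2352*z - 13/14
  leading term x: subtract (-43483/2940)·f_3 from -43483/980*x + 43483/2940*y**2*z + 1/2*y**2 + 53983/2100*y*z**2 - 3/2*y*z - 45/7*y + 45163/2352*z**2 + 42979/2352*z - 13/14 → 43483/2940*y**2*z + 44953/2940*y**2 + 53983/2100*y*z**2 + 40333/2100*y*z - 45/7*y + 45163/2352*z**2 + 43231/1176*z + 41299/2352
  leading term y**2*z: subtract (-43483/20580*y)·f_2 from 43483/2940*y**2*z + 44953/2940*y**2 + 53983/2100*y*z**2 + 40333/2100*y*z - 45/7*y + 45163/2352*z**2 + 43231/1176*z + 41299/2352 → 44953/2940*y**2 + 53983/2100*y*z**2 + 182811/8575*y*z - 88817/20580*y + 45163/2352*z**2 + 43231/1176*z + 41299/2352
  leading term y**2: subtract (-44953/140)·h_5 from 44953/2940*y**2 + 53983/2100*y*z**2 + 182811/8575*y*z - 88817/20580*y + 45163/2352*z**2 + 43231/1176*z + 41299/2352 → 53983/2100*y*z**2 + 182811/8575*y*z - 13/2*y + 45163/2352*z**2 - 1848775349/2881200*z - 79337501/120050
  leading term y*z**2: subtract (-53983/14700*z)·f_2 from 53983/2100*y*z**2 + 182811/8575*y*z - 13/2*y + 45163/2352*z**2 - 1848775349/2881200*z - 79337501/120050 → 182811/8575*y*z - 13/2*y + 1345007/58800*z**2 - 1838194681/2881200*z - 79337501/120050
  leading term y*z: subtract (-182811/60025)·f_2 from 182811/8575*y*z - 13/2*y + 1345007/58800*z**2 - 1838194681/2881200*z - 79337501/120050 → -13/2*y + 1345007/58800*z**2 - 37335097/58800*z - 1611671/2450
  leading term y: subtract (-65/148)·h_6 from -13/2*y + 1345007/58800*z**2 - 37335097/58800*z - 1611671/2450 → 1345007/58800*z**2 - 12469299/19600*z - 4844113/7350
  leading term z**2: subtract (1345007/235200)·f_4 from 1345007/58800*z**2 - 12469299/19600*z - 4844113/7350 → -616231/960*z - 616231/960
  leading term z: no divisor's leading term divides it; move -616231/960*z to the remainder.
  leading term 1: no divisor's leading term divides it; move -616231/960 to the remainder.
  remainder -616231/960*z - 616231/960 ≠ 0; add h_7 = -616231/960*z - 616231/960 to the basis.

The other S-polynomials (S(f_1,f_4), S(f_2,f_3), S(f_2,f_4), S(f_3,f_4), S(f_2,h_5), S(f_3,h_5), S(f_4,h_5), S(f_1,h_6), S(f_2,h_6), S(f_3,h_6), S(f_4,h_6), S(h_5,h_6), S(f_1,h_7), S(f_2,h_7), S(f_3,h_7), S(f_4,h_7), S(h_5,h_7), S(h_6,h_7)) all reduce to 0 modulo the current basis, so we have a Gröbner basis.
Inter-reduce: drop elements whose leading term is divisible by another's, tail-reduce, and make monic.
Reduced Gröbner basis: {x, y, z + 1}.
Label its elements g_1 = x, g_2 = y, g_3 = z + 1.

Reduce p = 3/4*x + 8*y*z modulo G:
  leading term x: subtract (3/4)·g_1 from 3/4*x + 8*y*z → 8*y*z
  leading term y*z: subtract (8*z)·g_2 from 8*y*z → 0
  normal form = 0.
Since the normal form is 0, p ∈ I.

3/4*x + 8*y*z lies in I (it reduces to 0).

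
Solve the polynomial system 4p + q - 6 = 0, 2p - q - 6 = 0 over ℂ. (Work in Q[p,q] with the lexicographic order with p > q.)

Compute a lex Gröbner basis by Buchberger's algorithm.
f_1 = 4p + q - 6, LT = p.
f_2 = 2p - q - 6, LT = p.

S(f_1,f_2): lcm = p. S = \tfrac{3}{4}q + \tfrac{3}{2}.
  reduce S modulo (f_1, f_2):
  remainder \tfrac{3}{4}q + \tfrac{3}{2} ≠ 0; add h_3 = \tfrac{3}{4}q + \tfrac{3}{2} to the basis.

The other S-polynomials (S(f_1,h_3), S(f_2,h_3)) all reduce to 0 modulo the current basis, so we have a Gröbner basis.
Inter-reduce: drop elements whose leading term is divisible by another's, tail-reduce, and make monic.
Reduced Gröbner basis: {p - 2, q + 2}.

From the last basis element, q + 2 = 0, so q takes values in {-2}. Each choice, substituted upward through the basis, yields the corresponding point(s) of the solution set.
  q = -2: the earlier basis element becomes p - 2 = 0, giving p = 2 — point (2, -2).

{(2, -2)}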